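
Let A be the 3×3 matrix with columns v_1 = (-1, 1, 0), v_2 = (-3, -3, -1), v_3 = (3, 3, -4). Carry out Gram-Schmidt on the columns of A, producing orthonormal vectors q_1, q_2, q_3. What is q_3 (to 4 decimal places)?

v_1 = (-1, 1, 0); ‖v_1‖ = 1.4142, so q_1 = (-0.7071, 0.7071, 0.0000).
q_1·v_2 = (-0.7071)·(-3) + 0.7071·(-3) + 0.0000·(-1) = 0.0000.
u_2 = v_2 + 0.0000·q_1 = (-3.0000, -3.0000, -1.0000).
‖u_2‖ = 4.3589, so q_2 = (-0.6882, -0.6882, -0.2294).
q_1·v_3 = (-0.7071)·3 + 0.7071·3 + 0.0000·(-4) = 0.0000; q_2·v_3 = (-0.6882)·3 + (-0.6882)·3 + (-0.2294)·(-4) = -3.2118.
u_3 = v_3 + 0.0000·q_1 + 3.2118·q_2 = (0.7895, 0.7895, -4.7368).
‖u_3‖ = 4.8666, so q_3 = (0.1622, 0.1622, -0.9733).

q_3 = (0.1622, 0.1622, -0.9733)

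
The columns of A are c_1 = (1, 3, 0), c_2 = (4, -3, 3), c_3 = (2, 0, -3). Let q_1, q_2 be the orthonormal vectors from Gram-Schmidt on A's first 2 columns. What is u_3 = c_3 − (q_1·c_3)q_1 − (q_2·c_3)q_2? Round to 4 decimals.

c_1 = (1, 3, 0); ‖c_1‖ = 3.1623, so q_1 = (0.3162, 0.9487, 0.0000).
q_1·c_2 = 0.3162·4 + 0.9487·(-3) + 0.0000·3 = -1.5811.
u_2 = c_2 + 1.5811·q_1 = (4.5000, -1.5000, 3.0000).
‖u_2‖ = 5.6125, so q_2 = (0.8018, -0.2673, 0.5345).
q_1·c_3 = 0.3162·2 + 0.9487·0 + 0.0000·(-3) = 0.6325; q_2·c_3 = 0.8018·2 + (-0.2673)·0 + 0.5345·(-3) = 0.0000.
u_3 = c_3 − 0.6325·q_1 + 0.0000·q_2 = (1.8000, -0.6000, -3.0000).

u_3 = (1.8000, -0.6000, -3.0000)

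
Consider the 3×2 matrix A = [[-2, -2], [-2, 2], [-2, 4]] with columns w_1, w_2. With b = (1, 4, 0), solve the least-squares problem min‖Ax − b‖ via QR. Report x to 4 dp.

w_1 = (-2, -2, -2); ‖w_1‖ = 3.4641, so e_1 = (-0.5774, -0.5774, -0.5774).
e_1·w_2 = (-0.5774)·(-2) + (-0.5774)·2 + (-0.5774)·4 = -2.3094.
u_2 = w_2 + 2.3094·e_1 = (-3.3333, 0.6667, 2.6667).
‖u_2‖ = 4.3205, so e_2 = (-0.7715, 0.1543, 0.6172).
Qᵀb = (-2.8868, -0.1543).
Back-substitute: x_2 = -0.1543/4.3205 = -0.0357.
x_1 = (-2.8868 + 2.3094·(-0.0357))/3.4641 = -0.8571.

x = (-0.8571, -0.0357)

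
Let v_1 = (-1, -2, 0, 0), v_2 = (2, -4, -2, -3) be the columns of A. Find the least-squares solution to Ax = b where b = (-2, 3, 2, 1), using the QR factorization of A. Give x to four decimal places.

v_1 = (-1, -2, 0, 0); ‖v_1‖ = 2.2361, so e_1 = (-0.4472, -0.8944, 0.0000, 0.0000).
e_1·v_2 = (-0.4472)·2 + (-0.8944)·(-4) + 0.0000·(-2) + 0.0000·(-3) = 2.6833.
u_2 = v_2 − 2.6833·e_1 = (3.2000, -1.6000, -2.0000, -3.0000).
‖u_2‖ = 5.0794, so e_2 = (0.6300, -0.3150, -0.3937, -0.5906).
Qᵀb = (-1.7889, -3.5831).
Back-substitute: x_2 = -3.5831/5.0794 = -0.7054.
x_1 = (-1.7889 − 2.6833·(-0.7054))/2.2361 = 0.0465.

x = (0.0465, -0.7054)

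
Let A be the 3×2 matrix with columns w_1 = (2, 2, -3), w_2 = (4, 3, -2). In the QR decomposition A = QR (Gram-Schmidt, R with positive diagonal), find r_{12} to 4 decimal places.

r_{12} = 4.8507

w_1 = (2, 2, -3); ‖w_1‖ = 4.1231, so e_1 = (0.4851, 0.4851, -0.7276).
r_{12} = e_1·w_2 = 4.8507.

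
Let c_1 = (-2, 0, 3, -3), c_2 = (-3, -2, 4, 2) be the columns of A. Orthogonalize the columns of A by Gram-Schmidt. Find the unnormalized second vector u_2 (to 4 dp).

c_1 = (-2, 0, 3, -3); ‖c_1‖ = 4.6904, so q_1 = (-0.4264, 0.0000, 0.6396, -0.6396).
q_1·c_2 = (-0.4264)·(-3) + 0.0000·(-2) + 0.6396·4 + (-0.6396)·2 = 2.5584.
u_2 = c_2 − 2.5584·q_1 = (-1.9091, -2.0000, 2.3636, 3.6364).

u_2 = (-1.9091, -2.0000, 2.3636, 3.6364)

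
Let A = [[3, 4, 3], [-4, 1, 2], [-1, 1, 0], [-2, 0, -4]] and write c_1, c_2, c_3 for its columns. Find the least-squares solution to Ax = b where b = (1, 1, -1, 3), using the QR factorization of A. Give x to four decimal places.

c_1 = (3, -4, -1, -2); ‖c_1‖ = 5.4772, so e_1 = (0.5477, -0.7303, -0.1826, -0.3651).
e_1·c_2 = 0.5477·4 + (-0.7303)·1 + (-0.1826)·1 + (-0.3651)·0 = 1.2780.
u_2 = c_2 − 1.2780·e_1 = (3.3000, 1.9333, 1.2333, 0.4667).
‖u_2‖ = 4.0456, so e_2 = (0.8157, 0.4779, 0.3049, 0.1154).
e_1·c_3 = 0.5477·3 + (-0.7303)·2 + (-0.1826)·0 + (-0.3651)·(-4) = 1.6432; e_2·c_3 = 0.8157·3 + 0.4779·2 + 0.3049·0 + 0.1154·(-4) = 2.9415.
u_3 = c_3 − 1.6432·e_1 − 2.9415·e_2 = (-0.2994, 1.7943, -0.5967, -3.7393).
‖u_3‖ = 4.2009, so e_3 = (-0.0713, 0.4271, -0.1421, -0.8901).
Qᵀb = (-1.0954, 1.3348, -2.1725).
Back-substitute: x_3 = -2.1725/4.2009 = -0.5171.
x_2 = (1.3348 − 2.9415·(-0.5171))/4.0456 = 0.7059.
x_1 = (-1.0954 − 1.2780·0.7059 − 1.6432·(-0.5171))/5.4772 = -0.2096.

x = (-0.2096, 0.7059, -0.5171)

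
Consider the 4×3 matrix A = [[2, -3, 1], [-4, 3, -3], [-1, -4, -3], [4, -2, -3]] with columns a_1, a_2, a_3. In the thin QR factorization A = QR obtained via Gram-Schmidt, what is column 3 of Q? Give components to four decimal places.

e_3 = (0.2815, -0.5467, -0.2466, -0.7491)

a_1 = (2, -4, -1, 4); ‖a_1‖ = 6.0828, so e_1 = (0.3288, -0.6576, -0.1644, 0.6576).
e_1·a_2 = 0.3288·(-3) + (-0.6576)·3 + (-0.1644)·(-4) + 0.6576·(-2) = -3.6168.
u_2 = a_2 + 3.6168·e_1 = (-1.8108, 0.6216, -4.5946, 0.3784).
‖u_2‖ = 4.9919, so e_2 = (-0.3628, 0.1245, -0.9204, 0.0758).
e_1·a_3 = 0.3288·1 + (-0.6576)·(-3) + (-0.1644)·(-3) + 0.6576·(-3) = 0.8220; e_2·a_3 = (-0.3628)·1 + 0.1245·(-3) + (-0.9204)·(-3) + 0.0758·(-3) = 1.7975.
u_3 = a_3 − 0.8220·e_1 − 1.7975·e_2 = (1.3818, -2.6833, -1.2104, -3.6768).
‖u_3‖ = 4.9085, so e_3 = (0.2815, -0.5467, -0.2466, -0.7491).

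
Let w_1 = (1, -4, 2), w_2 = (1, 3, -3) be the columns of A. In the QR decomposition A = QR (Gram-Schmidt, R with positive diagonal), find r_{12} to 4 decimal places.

w_1 = (1, -4, 2); ‖w_1‖ = 4.5826, so q_1 = (0.2182, -0.8729, 0.4364).
r_{12} = q_1·w_2 = -3.7097.

r_{12} = -3.7097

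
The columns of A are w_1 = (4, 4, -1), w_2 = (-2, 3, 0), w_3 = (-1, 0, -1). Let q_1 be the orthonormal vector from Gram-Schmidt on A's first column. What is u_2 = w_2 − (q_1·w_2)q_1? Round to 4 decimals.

w_1 = (4, 4, -1); ‖w_1‖ = 5.7446, so q_1 = (0.6963, 0.6963, -0.1741).
q_1·w_2 = 0.6963·(-2) + 0.6963·3 + (-0.1741)·0 = 0.6963.
u_2 = w_2 − 0.6963·q_1 = (-2.4848, 2.5152, 0.1212).

u_2 = (-2.4848, 2.5152, 0.1212)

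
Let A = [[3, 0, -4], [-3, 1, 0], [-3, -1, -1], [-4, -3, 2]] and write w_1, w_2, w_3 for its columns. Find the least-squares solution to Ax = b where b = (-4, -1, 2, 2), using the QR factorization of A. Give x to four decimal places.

x = (-0.2021, -0.3167, 0.6181)

e_1 = w_1/‖w_1‖ = (3, -3, -3, -4)/6.5574 = (0.4575, -0.4575, -0.4575, -0.6100).
r_{12} = e_1·w_2 = 1.8300.
u_2 = w_2 − 1.8300·e_1 = (-0.8372, 1.8372, -0.1628, -1.8837).
‖u_2‖ = 2.7661, so e_2 = (-0.3027, 0.6642, -0.0589, -0.6810).
r_{13} = e_1·w_3 = -2.5925; r_{23} = e_2·w_3 = -0.0925.
u_3 = w_3 + 2.5925·e_1 + 0.0925·e_2 = (-2.8419, -1.1246, -2.1915, 0.3556).
‖u_3‖ = 3.7776, so e_3 = (-0.7523, -0.2977, -0.5801, 0.0941).
Qᵀb = (-3.5075, -0.9332, 2.3350).
Back-substitute: x_3 = 2.3350/3.7776 = 0.6181.
x_2 = (-0.9332 + 0.0925·0.6181)/2.7661 = -0.3167.
x_1 = (-3.5075 − 1.8300·(-0.3167) + 2.5925·0.6181)/6.5574 = -0.2021.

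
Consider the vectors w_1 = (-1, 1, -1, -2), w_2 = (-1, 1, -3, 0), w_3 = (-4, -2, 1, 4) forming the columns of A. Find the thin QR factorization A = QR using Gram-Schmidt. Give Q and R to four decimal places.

Q = [[-0.3780, -0.1048, -0.9184], [0.3780, 0.1048, -0.2187], [-0.3780, -0.8386, 0.2332], [-0.7559, 0.5241, 0.2332]], R = [[2.6458, 1.8898, -2.6458], [0.0000, 2.7255, 1.4676], [0.0000, 0.0000, 5.2769]]

w_1 = (-1, 1, -1, -2); ‖w_1‖ = 2.6458, so e_1 = (-0.3780, 0.3780, -0.3780, -0.7559).
e_1·w_2 = (-0.3780)·(-1) + 0.3780·1 + (-0.3780)·(-3) + (-0.7559)·0 = 1.8898.
u_2 = w_2 − 1.8898·e_1 = (-0.2857, 0.2857, -2.2857, 1.4286).
‖u_2‖ = 2.7255, so e_2 = (-0.1048, 0.1048, -0.8386, 0.5241).
e_1·w_3 = (-0.3780)·(-4) + 0.3780·(-2) + (-0.3780)·1 + (-0.7559)·4 = -2.6458; e_2·w_3 = (-0.1048)·(-4) + 0.1048·(-2) + (-0.8386)·1 + 0.5241·4 = 1.4676.
u_3 = w_3 + 2.6458·e_1 − 1.4676·e_2 = (-4.8462, -1.1538, 1.2308, 1.2308).
‖u_3‖ = 5.2769, so e_3 = (-0.9184, -0.2187, 0.2332, 0.2332).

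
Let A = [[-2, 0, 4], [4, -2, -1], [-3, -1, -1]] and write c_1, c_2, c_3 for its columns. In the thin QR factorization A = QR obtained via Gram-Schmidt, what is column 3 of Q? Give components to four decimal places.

q_3 = (0.9129, 0.1826, -0.3651)

q_1 = c_1/‖c_1‖ = (-2, 4, -3)/5.3852 = (-0.3714, 0.7428, -0.5571).
r_{12} = q_1·c_2 = -0.9285.
u_2 = c_2 + 0.9285·q_1 = (-0.3448, -1.3103, -1.5172).
‖u_2‖ = 2.0342, so q_2 = (-0.1695, -0.6442, -0.7459).
r_{13} = q_1·c_3 = -1.6713; r_{23} = q_2·c_3 = 0.7120.
u_3 = c_3 + 1.6713·q_1 − 0.7120·q_2 = (3.5000, 0.7000, -1.4000).
‖u_3‖ = 3.8341, so q_3 = (0.9129, 0.1826, -0.3651).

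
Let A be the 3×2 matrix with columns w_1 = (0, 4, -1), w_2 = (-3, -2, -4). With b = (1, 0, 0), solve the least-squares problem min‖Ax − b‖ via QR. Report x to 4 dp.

x = (-0.0252, -0.1069)

w_1 = (0, 4, -1); ‖w_1‖ = 4.1231, so q_1 = (0.0000, 0.9701, -0.2425).
q_1·w_2 = 0.0000·(-3) + 0.9701·(-2) + (-0.2425)·(-4) = -0.9701.
u_2 = w_2 + 0.9701·q_1 = (-3.0000, -1.0588, -4.2353).
‖u_2‖ = 5.2971, so q_2 = (-0.5664, -0.1999, -0.7996).
Qᵀb = (0.0000, -0.5664).
Back-substitute: x_2 = -0.5664/5.2971 = -0.1069.
x_1 = (0.0000 + 0.9701·(-0.1069))/4.1231 = -0.0252.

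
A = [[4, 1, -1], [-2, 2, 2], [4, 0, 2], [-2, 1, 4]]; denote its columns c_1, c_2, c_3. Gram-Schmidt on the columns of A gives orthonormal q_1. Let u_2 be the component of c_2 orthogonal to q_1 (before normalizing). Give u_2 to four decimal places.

q_1 = c_1/‖c_1‖ = (4, -2, 4, -2)/6.3246 = (0.6325, -0.3162, 0.6325, -0.3162).
r_{12} = q_1·c_2 = -0.3162.
u_2 = c_2 + 0.3162·q_1 = (1.2000, 1.9000, 0.2000, 0.9000).

u_2 = (1.2000, 1.9000, 0.2000, 0.9000)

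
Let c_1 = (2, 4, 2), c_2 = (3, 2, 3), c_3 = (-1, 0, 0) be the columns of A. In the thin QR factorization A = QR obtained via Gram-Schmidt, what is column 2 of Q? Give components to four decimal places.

c_1 = (2, 4, 2); ‖c_1‖ = 4.8990, so e_1 = (0.4082, 0.8165, 0.4082).
e_1·c_2 = 0.4082·3 + 0.8165·2 + 0.4082·3 = 4.0825.
u_2 = c_2 − 4.0825·e_1 = (1.3333, -1.3333, 1.3333).
‖u_2‖ = 2.3094, so e_2 = (0.5774, -0.5774, 0.5774).

e_2 = (0.5774, -0.5774, 0.5774)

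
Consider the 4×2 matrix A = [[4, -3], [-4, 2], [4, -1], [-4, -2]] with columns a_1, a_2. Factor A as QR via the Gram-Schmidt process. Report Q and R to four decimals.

e_1 = a_1/‖a_1‖ = (4, -4, 4, -4)/8.0000 = (0.5000, -0.5000, 0.5000, -0.5000).
r_{12} = e_1·a_2 = -2.0000.
u_2 = a_2 + 2.0000·e_1 = (-2.0000, 1.0000, 0.0000, -3.0000).
‖u_2‖ = 3.7417, so e_2 = (-0.5345, 0.2673, 0.0000, -0.8018).

Q = [[0.5000, -0.5345], [-0.5000, 0.2673], [0.5000, 0.0000], [-0.5000, -0.8018]], R = [[8.0000, -2.0000], [0.0000, 3.7417]]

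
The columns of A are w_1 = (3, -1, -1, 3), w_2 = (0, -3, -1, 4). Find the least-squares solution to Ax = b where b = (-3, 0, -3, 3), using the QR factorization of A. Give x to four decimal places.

x = (-0.6136, 0.9545)

q_1 = w_1/‖w_1‖ = (3, -1, -1, 3)/4.4721 = (0.6708, -0.2236, -0.2236, 0.6708).
r_{12} = q_1·w_2 = 3.5777.
u_2 = w_2 − 3.5777·q_1 = (-2.4000, -2.2000, -0.2000, 1.6000).
‖u_2‖ = 3.6332, so q_2 = (-0.6606, -0.6055, -0.0550, 0.4404).
Qᵀb = (0.6708, 3.4680).
Back-substitute: x_2 = 3.4680/3.6332 = 0.9545.
x_1 = (0.6708 − 3.5777·0.9545)/4.4721 = -0.6136.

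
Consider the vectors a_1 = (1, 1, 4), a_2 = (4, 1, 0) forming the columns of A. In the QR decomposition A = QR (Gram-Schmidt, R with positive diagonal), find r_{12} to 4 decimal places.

q_1 = a_1/‖a_1‖ = (1, 1, 4)/4.2426 = (0.2357, 0.2357, 0.9428).
r_{12} = q_1·a_2 = 1.1785.

r_{12} = 1.1785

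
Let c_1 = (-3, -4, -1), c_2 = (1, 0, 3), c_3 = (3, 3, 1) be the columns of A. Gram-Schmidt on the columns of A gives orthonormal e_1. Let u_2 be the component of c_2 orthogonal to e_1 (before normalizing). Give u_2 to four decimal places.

c_1 = (-3, -4, -1); ‖c_1‖ = 5.0990, so e_1 = (-0.5883, -0.7845, -0.1961).
e_1·c_2 = (-0.5883)·1 + (-0.7845)·0 + (-0.1961)·3 = -1.1767.
u_2 = c_2 + 1.1767·e_1 = (0.3077, -0.9231, 2.7692).

u_2 = (0.3077, -0.9231, 2.7692)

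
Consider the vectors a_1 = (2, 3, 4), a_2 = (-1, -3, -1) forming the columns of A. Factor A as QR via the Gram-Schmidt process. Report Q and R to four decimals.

Q = [[0.3714, 0.0192], [0.5571, -0.8044], [0.7428, 0.5937]], R = [[5.3852, -2.7854], [0.0000, 1.8004]]

a_1 = (2, 3, 4); ‖a_1‖ = 5.3852, so q_1 = (0.3714, 0.5571, 0.7428).
q_1·a_2 = 0.3714·(-1) + 0.5571·(-3) + 0.7428·(-1) = -2.7854.
u_2 = a_2 + 2.7854·q_1 = (0.0345, -1.4483, 1.0690).
‖u_2‖ = 1.8004, so q_2 = (0.0192, -0.8044, 0.5937).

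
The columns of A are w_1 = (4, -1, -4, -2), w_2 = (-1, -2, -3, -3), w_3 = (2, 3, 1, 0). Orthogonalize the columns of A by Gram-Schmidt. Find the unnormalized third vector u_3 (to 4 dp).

w_1 = (4, -1, -4, -2); ‖w_1‖ = 6.0828, so e_1 = (0.6576, -0.1644, -0.6576, -0.3288).
e_1·w_2 = 0.6576·(-1) + (-0.1644)·(-2) + (-0.6576)·(-3) + (-0.3288)·(-3) = 2.6304.
u_2 = w_2 − 2.6304·e_1 = (-2.7297, -1.5676, -1.2703, -2.1351).
‖u_2‖ = 4.0101, so e_2 = (-0.6807, -0.3909, -0.3168, -0.5324).
e_1·w_3 = 0.6576·2 + (-0.1644)·3 + (-0.6576)·1 + (-0.3288)·0 = 0.1644; e_2·w_3 = (-0.6807)·2 + (-0.3909)·3 + (-0.3168)·1 + (-0.5324)·0 = -2.8509.
u_3 = w_3 − 0.1644·e_1 + 2.8509·e_2 = (-0.0487, 1.9126, 0.2050, -1.4639).

u_3 = (-0.0487, 1.9126, 0.2050, -1.4639)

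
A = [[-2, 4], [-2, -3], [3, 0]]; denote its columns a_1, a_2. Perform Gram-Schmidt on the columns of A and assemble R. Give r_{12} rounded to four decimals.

a_1 = (-2, -2, 3); ‖a_1‖ = 4.1231, so q_1 = (-0.4851, -0.4851, 0.7276).
r_{12} = q_1·a_2 = -0.4851.

r_{12} = -0.4851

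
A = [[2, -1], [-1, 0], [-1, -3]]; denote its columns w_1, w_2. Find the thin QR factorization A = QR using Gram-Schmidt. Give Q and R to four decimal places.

w_1 = (2, -1, -1); ‖w_1‖ = 2.4495, so q_1 = (0.8165, -0.4082, -0.4082).
q_1·w_2 = 0.8165·(-1) + (-0.4082)·0 + (-0.4082)·(-3) = 0.4082.
u_2 = w_2 − 0.4082·q_1 = (-1.3333, 0.1667, -2.8333).
‖u_2‖ = 3.1358, so q_2 = (-0.4252, 0.0531, -0.9035).

Q = [[0.8165, -0.4252], [-0.4082, 0.0531], [-0.4082, -0.9035]], R = [[2.4495, 0.4082], [0.0000, 3.1358]]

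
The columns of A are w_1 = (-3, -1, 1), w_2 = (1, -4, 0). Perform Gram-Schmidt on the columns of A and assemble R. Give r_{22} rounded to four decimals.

e_1 = w_1/‖w_1‖ = (-3, -1, 1)/3.3166 = (-0.9045, -0.3015, 0.3015).
r_{12} = e_1·w_2 = 0.3015.
u_2 = w_2 − 0.3015·e_1 = (1.2727, -3.9091, -0.0909).
r_{22} = ‖u_2‖ = 4.1121.

r_{22} = 4.1121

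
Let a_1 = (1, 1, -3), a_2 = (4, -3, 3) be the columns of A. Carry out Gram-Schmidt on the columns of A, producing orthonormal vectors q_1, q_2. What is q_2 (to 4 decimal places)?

a_1 = (1, 1, -3); ‖a_1‖ = 3.3166, so q_1 = (0.3015, 0.3015, -0.9045).
q_1·a_2 = 0.3015·4 + 0.3015·(-3) + (-0.9045)·3 = -2.4121.
u_2 = a_2 + 2.4121·q_1 = (4.7273, -2.2727, 0.8182).
‖u_2‖ = 5.3087, so q_2 = (0.8905, -0.4281, 0.1541).

q_2 = (0.8905, -0.4281, 0.1541)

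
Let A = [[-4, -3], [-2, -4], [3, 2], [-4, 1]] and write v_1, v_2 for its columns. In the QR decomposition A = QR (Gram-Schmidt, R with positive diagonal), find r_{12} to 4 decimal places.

v_1 = (-4, -2, 3, -4); ‖v_1‖ = 6.7082, so q_1 = (-0.5963, -0.2981, 0.4472, -0.5963).
r_{12} = q_1·v_2 = 3.2796.

r_{12} = 3.2796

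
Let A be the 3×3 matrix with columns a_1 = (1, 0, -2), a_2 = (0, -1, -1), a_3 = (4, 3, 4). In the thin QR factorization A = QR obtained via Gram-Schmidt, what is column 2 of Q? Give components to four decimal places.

a_1 = (1, 0, -2); ‖a_1‖ = 2.2361, so e_1 = (0.4472, 0.0000, -0.8944).
e_1·a_2 = 0.4472·0 + 0.0000·(-1) + (-0.8944)·(-1) = 0.8944.
u_2 = a_2 − 0.8944·e_1 = (-0.4000, -1.0000, -0.2000).
‖u_2‖ = 1.0954, so e_2 = (-0.3651, -0.9129, -0.1826).

e_2 = (-0.3651, -0.9129, -0.1826)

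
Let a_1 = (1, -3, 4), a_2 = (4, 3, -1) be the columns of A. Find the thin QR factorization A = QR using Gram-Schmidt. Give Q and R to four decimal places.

Q = [[0.1961, 0.9085], [-0.5883, 0.4100], [0.7845, 0.0804]], R = [[5.0990, -1.7650], [0.0000, 4.7838]]

a_1 = (1, -3, 4); ‖a_1‖ = 5.0990, so q_1 = (0.1961, -0.5883, 0.7845).
q_1·a_2 = 0.1961·4 + (-0.5883)·3 + 0.7845·(-1) = -1.7650.
u_2 = a_2 + 1.7650·q_1 = (4.3462, 1.9615, 0.3846).
‖u_2‖ = 4.7838, so q_2 = (0.9085, 0.4100, 0.0804).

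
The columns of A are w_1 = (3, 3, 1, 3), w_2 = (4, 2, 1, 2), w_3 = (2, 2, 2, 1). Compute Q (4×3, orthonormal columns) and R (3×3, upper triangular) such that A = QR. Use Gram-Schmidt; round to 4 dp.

Q = [[0.5669, 0.8074, -0.1455], [0.5669, -0.4146, 0.2482], [0.1890, 0.0655, 0.8730], [0.5669, -0.4146, -0.3937]], R = [[5.2915, 4.7246, 3.2127], [0.0000, 1.6366, 0.5019], [0.0000, 0.0000, 1.5578]]

w_1 = (3, 3, 1, 3); ‖w_1‖ = 5.2915, so e_1 = (0.5669, 0.5669, 0.1890, 0.5669).
e_1·w_2 = 0.5669·4 + 0.5669·2 + 0.1890·1 + 0.5669·2 = 4.7246.
u_2 = w_2 − 4.7246·e_1 = (1.3214, -0.6786, 0.1071, -0.6786).
‖u_2‖ = 1.6366, so e_2 = (0.8074, -0.4146, 0.0655, -0.4146).
e_1·w_3 = 0.5669·2 + 0.5669·2 + 0.1890·2 + 0.5669·1 = 3.2127; e_2·w_3 = 0.8074·2 + (-0.4146)·2 + 0.0655·2 + (-0.4146)·1 = 0.5019.
u_3 = w_3 − 3.2127·e_1 − 0.5019·e_2 = (-0.2267, 0.3867, 1.3600, -0.6133).
‖u_3‖ = 1.5578, so e_3 = (-0.1455, 0.2482, 0.8730, -0.3937).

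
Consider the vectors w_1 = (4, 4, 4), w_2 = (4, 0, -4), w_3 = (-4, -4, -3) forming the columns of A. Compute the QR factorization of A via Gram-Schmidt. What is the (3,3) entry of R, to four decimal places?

r_{33} = 0.4082

w_1 = (4, 4, 4); ‖w_1‖ = 6.9282, so q_1 = (0.5774, 0.5774, 0.5774).
q_1·w_2 = 0.5774·4 + 0.5774·0 + 0.5774·(-4) = 0.0000.
u_2 = w_2 + 0.0000·q_1 = (4.0000, 0.0000, -4.0000).
‖u_2‖ = 5.6569, so q_2 = (0.7071, 0.0000, -0.7071).
q_1·w_3 = 0.5774·(-4) + 0.5774·(-4) + 0.5774·(-3) = -6.3509; q_2·w_3 = 0.7071·(-4) + 0.0000·(-4) + (-0.7071)·(-3) = -0.7071.
u_3 = w_3 + 6.3509·q_1 + 0.7071·q_2 = (0.1667, -0.3333, 0.1667).
r_{33} = ‖u_3‖ = 0.4082.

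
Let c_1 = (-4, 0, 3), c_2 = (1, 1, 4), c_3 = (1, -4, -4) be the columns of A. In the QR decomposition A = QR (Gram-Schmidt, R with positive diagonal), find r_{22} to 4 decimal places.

q_1 = c_1/‖c_1‖ = (-4, 0, 3)/5.0000 = (-0.8000, 0.0000, 0.6000).
r_{12} = q_1·c_2 = 1.6000.
u_2 = c_2 − 1.6000·q_1 = (2.2800, 1.0000, 3.0400).
r_{22} = ‖u_2‖ = 3.9294.

r_{22} = 3.9294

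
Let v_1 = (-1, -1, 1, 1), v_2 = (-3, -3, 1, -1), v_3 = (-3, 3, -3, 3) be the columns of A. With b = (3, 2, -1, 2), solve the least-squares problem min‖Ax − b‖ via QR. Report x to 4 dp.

e_1 = v_1/‖v_1‖ = (-1, -1, 1, 1)/2.0000 = (-0.5000, -0.5000, 0.5000, 0.5000).
r_{12} = e_1·v_2 = 3.0000.
u_2 = v_2 − 3.0000·e_1 = (-1.5000, -1.5000, -0.5000, -2.5000).
‖u_2‖ = 3.3166, so e_2 = (-0.4523, -0.4523, -0.1508, -0.7538).
r_{13} = e_1·v_3 = 0.0000; r_{23} = e_2·v_3 = -1.8091.
u_3 = v_3 + 0.0000·e_1 + 1.8091·e_2 = (-3.8182, 2.1818, -3.2727, 1.6364).
‖u_3‖ = 5.7208, so e_3 = (-0.6674, 0.3814, -0.5721, 0.2860).
Qᵀb = (-2.0000, -3.6181, -0.0953).
Back-substitute: x_3 = -0.0953/5.7208 = -0.0167.
x_2 = (-3.6181 + 1.8091·(-0.0167))/3.3166 = -1.1000.
x_1 = (-2.0000 − 3.0000·(-1.1000) + 0.0000·(-0.0167))/2.0000 = 0.6500.

x = (0.6500, -1.1000, -0.0167)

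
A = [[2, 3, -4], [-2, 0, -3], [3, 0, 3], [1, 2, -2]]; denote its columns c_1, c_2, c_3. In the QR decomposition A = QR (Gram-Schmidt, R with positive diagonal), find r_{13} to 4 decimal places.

r_{13} = 1.1785

c_1 = (2, -2, 3, 1); ‖c_1‖ = 4.2426, so q_1 = (0.4714, -0.4714, 0.7071, 0.2357).
r_{13} = q_1·c_3 = 1.1785.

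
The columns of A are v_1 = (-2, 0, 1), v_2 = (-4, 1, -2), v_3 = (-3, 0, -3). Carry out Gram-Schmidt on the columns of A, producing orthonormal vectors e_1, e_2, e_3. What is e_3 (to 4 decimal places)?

e_3 = (-0.1204, -0.9631, -0.2408)

e_1 = v_1/‖v_1‖ = (-2, 0, 1)/2.2361 = (-0.8944, 0.0000, 0.4472).
r_{12} = e_1·v_2 = 2.6833.
u_2 = v_2 − 2.6833·e_1 = (-1.6000, 1.0000, -3.2000).
‖u_2‖ = 3.7148, so e_2 = (-0.4307, 0.2692, -0.8614).
r_{13} = e_1·v_3 = 1.3416; r_{23} = e_2·v_3 = 3.8763.
u_3 = v_3 − 1.3416·e_1 − 3.8763·e_2 = (-0.1304, -1.0435, -0.2609).
‖u_3‖ = 1.0835, so e_3 = (-0.1204, -0.9631, -0.2408).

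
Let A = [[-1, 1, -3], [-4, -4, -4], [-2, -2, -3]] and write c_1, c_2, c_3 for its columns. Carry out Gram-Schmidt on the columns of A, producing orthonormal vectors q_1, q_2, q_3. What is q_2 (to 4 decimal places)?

c_1 = (-1, -4, -2); ‖c_1‖ = 4.5826, so q_1 = (-0.2182, -0.8729, -0.4364).
q_1·c_2 = (-0.2182)·1 + (-0.8729)·(-4) + (-0.4364)·(-2) = 4.1461.
u_2 = c_2 − 4.1461·q_1 = (1.9048, -0.3810, -0.1905).
‖u_2‖ = 1.9518, so q_2 = (0.9759, -0.1952, -0.0976).

q_2 = (0.9759, -0.1952, -0.0976)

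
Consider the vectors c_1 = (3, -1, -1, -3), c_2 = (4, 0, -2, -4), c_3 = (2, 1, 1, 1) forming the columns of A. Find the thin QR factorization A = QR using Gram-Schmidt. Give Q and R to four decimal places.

q_1 = c_1/‖c_1‖ = (3, -1, -1, -3)/4.4721 = (0.6708, -0.2236, -0.2236, -0.6708).
r_{12} = q_1·c_2 = 5.8138.
u_2 = c_2 − 5.8138·q_1 = (0.1000, 1.3000, -0.7000, -0.1000).
‖u_2‖ = 1.4832, so q_2 = (0.0674, 0.8765, -0.4719, -0.0674).
r_{13} = q_1·c_3 = 0.2236; r_{23} = q_2·c_3 = 0.4719.
u_3 = c_3 − 0.2236·q_1 − 0.4719·q_2 = (1.8182, 0.6364, 1.2727, 1.1818).
‖u_3‖ = 2.5937, so q_3 = (0.7010, 0.2453, 0.4907, 0.4556).

Q = [[0.6708, 0.0674, 0.7010], [-0.2236, 0.8765, 0.2453], [-0.2236, -0.4719, 0.4907], [-0.6708, -0.0674, 0.4556]], R = [[4.4721, 5.8138, 0.2236], [0.0000, 1.4832, 0.4719], [0.0000, 0.0000, 2.5937]]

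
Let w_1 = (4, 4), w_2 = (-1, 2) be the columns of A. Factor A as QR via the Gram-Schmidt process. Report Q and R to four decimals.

w_1 = (4, 4); ‖w_1‖ = 5.6569, so e_1 = (0.7071, 0.7071).
e_1·w_2 = 0.7071·(-1) + 0.7071·2 = 0.7071.
u_2 = w_2 − 0.7071·e_1 = (-1.5000, 1.5000).
‖u_2‖ = 2.1213, so e_2 = (-0.7071, 0.7071).

Q = [[0.7071, -0.7071], [0.7071, 0.7071]], R = [[5.6569, 0.7071], [0.0000, 2.1213]]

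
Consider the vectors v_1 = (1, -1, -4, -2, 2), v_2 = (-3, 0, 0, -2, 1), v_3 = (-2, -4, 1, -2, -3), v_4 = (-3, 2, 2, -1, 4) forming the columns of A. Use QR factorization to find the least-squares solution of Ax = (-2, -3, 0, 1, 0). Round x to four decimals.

v_1 = (1, -1, -4, -2, 2); ‖v_1‖ = 5.0990, so e_1 = (0.1961, -0.1961, -0.7845, -0.3922, 0.3922).
e_1·v_2 = 0.1961·(-3) + (-0.1961)·0 + (-0.7845)·0 + (-0.3922)·(-2) + 0.3922·1 = 0.5883.
u_2 = v_2 − 0.5883·e_1 = (-3.1154, 0.1154, 0.4615, -1.7692, 0.7692).
‖u_2‖ = 3.6951, so e_2 = (-0.8431, 0.0312, 0.1249, -0.4788, 0.2082).
e_1·v_3 = 0.1961·(-2) + (-0.1961)·(-4) + (-0.7845)·1 + (-0.3922)·(-2) + 0.3922·(-3) = -0.7845; e_2·v_3 = (-0.8431)·(-2) + 0.0312·(-4) + 0.1249·1 + (-0.4788)·(-2) + 0.2082·(-3) = 2.0193.
u_3 = v_3 + 0.7845·e_1 − 2.0193·e_2 = (-0.1437, -4.2169, 0.1324, -1.3408, -3.1127).
‖u_3‖ = 5.4136, so e_3 = (-0.0265, -0.7789, 0.0245, -0.2477, -0.5750).
e_1·v_4 = 0.1961·(-3) + (-0.1961)·2 + (-0.7845)·2 + (-0.3922)·(-1) + 0.3922·4 = -0.5883; e_2·v_4 = (-0.8431)·(-3) + 0.0312·2 + 0.1249·2 + (-0.4788)·(-1) + 0.2082·4 = 4.1531; e_3·v_4 = (-0.0265)·(-3) + (-0.7789)·2 + 0.0245·2 + (-0.2477)·(-1) + (-0.5750)·4 = -3.4816.
u_4 = v_4 + 0.5883·e_1 − 4.1531·e_2 + 3.4816·e_3 = (0.5245, -0.9570, 1.1049, -0.1046, 1.3644).
‖u_4‖ = 2.0698, so e_4 = (0.2534, -0.4624, 0.5338, -0.0505, 0.6592).
Qᵀb = (-0.1961, 1.1137, 2.1422, 0.8298).
Back-substitute: x_4 = 0.8298/2.0698 = 0.4009.
x_3 = (2.1422 + 3.4816·0.4009)/5.4136 = 0.6535.
x_2 = (1.1137 − 2.0193·0.6535 − 4.1531·0.4009)/3.6951 = -0.5063.
x_1 = (-0.1961 − 0.5883·(-0.5063) + 0.7845·0.6535 + 0.5883·0.4009)/5.0990 = 0.1668.

x = (0.1668, -0.5063, 0.6535, 0.4009)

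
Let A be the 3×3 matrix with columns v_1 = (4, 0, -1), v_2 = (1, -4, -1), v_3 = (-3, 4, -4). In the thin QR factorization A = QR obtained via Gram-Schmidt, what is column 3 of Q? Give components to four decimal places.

q_3 = (-0.2386, 0.1790, -0.9545)

v_1 = (4, 0, -1); ‖v_1‖ = 4.1231, so q_1 = (0.9701, 0.0000, -0.2425).
q_1·v_2 = 0.9701·1 + 0.0000·(-4) + (-0.2425)·(-1) = 1.2127.
u_2 = v_2 − 1.2127·q_1 = (-0.1765, -4.0000, -0.7059).
‖u_2‖ = 4.0656, so q_2 = (-0.0434, -0.9839, -0.1736).
q_1·v_3 = 0.9701·(-3) + 0.0000·4 + (-0.2425)·(-4) = -1.9403; q_2·v_3 = (-0.0434)·(-3) + (-0.9839)·4 + (-0.1736)·(-4) = -3.1107.
u_3 = v_3 + 1.9403·q_1 + 3.1107·q_2 = (-1.2527, 0.9395, -5.0107).
‖u_3‖ = 5.2496, so q_3 = (-0.2386, 0.1790, -0.9545).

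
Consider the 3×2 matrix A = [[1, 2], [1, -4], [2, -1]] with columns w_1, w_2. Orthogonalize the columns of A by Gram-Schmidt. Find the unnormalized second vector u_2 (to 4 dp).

u_2 = (2.6667, -3.3333, 0.3333)

w_1 = (1, 1, 2); ‖w_1‖ = 2.4495, so q_1 = (0.4082, 0.4082, 0.8165).
q_1·w_2 = 0.4082·2 + 0.4082·(-4) + 0.8165·(-1) = -1.6330.
u_2 = w_2 + 1.6330·q_1 = (2.6667, -3.3333, 0.3333).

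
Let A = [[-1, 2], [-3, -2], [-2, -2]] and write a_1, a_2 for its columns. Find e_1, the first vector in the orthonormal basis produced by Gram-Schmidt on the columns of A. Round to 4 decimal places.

e_1 = (-0.2673, -0.8018, -0.5345)

a_1 = (-1, -3, -2); ‖a_1‖ = 3.7417, so e_1 = (-0.2673, -0.8018, -0.5345).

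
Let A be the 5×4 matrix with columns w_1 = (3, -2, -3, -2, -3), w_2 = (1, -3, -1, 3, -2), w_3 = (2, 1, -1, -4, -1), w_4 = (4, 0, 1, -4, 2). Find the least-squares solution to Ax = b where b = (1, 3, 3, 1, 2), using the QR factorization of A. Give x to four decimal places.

x = (-2.9657, 2.3321, 2.9787, 0.1996)

w_1 = (3, -2, -3, -2, -3); ‖w_1‖ = 5.9161, so q_1 = (0.5071, -0.3381, -0.5071, -0.3381, -0.5071).
q_1·w_2 = 0.5071·1 + (-0.3381)·(-3) + (-0.5071)·(-1) + (-0.3381)·3 + (-0.5071)·(-2) = 2.0284.
u_2 = w_2 − 2.0284·q_1 = (-0.0286, -2.3143, 0.0286, 3.6857, -0.9714).
‖u_2‖ = 4.4593, so q_2 = (-0.0064, -0.5190, 0.0064, 0.8265, -0.2178).
q_1·w_3 = 0.5071·2 + (-0.3381)·1 + (-0.5071)·(-1) + (-0.3381)·(-4) + (-0.5071)·(-1) = 3.0426; q_2·w_3 = (-0.0064)·2 + (-0.5190)·1 + 0.0064·(-1) + 0.8265·(-4) + (-0.2178)·(-1) = -3.6264.
u_3 = w_3 − 3.0426·q_1 + 3.6264·q_2 = (0.4339, 0.1466, 0.5661, 0.0259, -0.2471).
‖u_3‖ = 0.7694, so q_3 = (0.5640, 0.1905, 0.7358, 0.0336, -0.3212).
q_1·w_4 = 0.5071·4 + (-0.3381)·0 + (-0.5071)·1 + (-0.3381)·(-4) + (-0.5071)·2 = 1.8593; q_2·w_4 = (-0.0064)·4 + (-0.5190)·0 + 0.0064·1 + 0.8265·(-4) + (-0.2178)·2 = -3.7610; q_3·w_4 = 0.5640·4 + 0.1905·0 + 0.7358·1 + 0.0336·(-4) + (-0.3212)·2 = 2.2148.
u_4 = w_4 − 1.8593·q_1 + 3.7610·q_2 − 2.2148·q_3 = (1.7840, -1.7451, 0.3374, -0.3374, 2.8350).
‖u_4‖ = 3.8069, so q_4 = (0.4686, -0.4584, 0.0886, -0.0886, 0.7447).
Qᵀb = (-3.3806, -1.1533, 2.7339, 0.7600).
Back-substitute: x_4 = 0.7600/3.8069 = 0.1996.
x_3 = (2.7339 − 2.2148·0.1996)/0.7694 = 2.9787.
x_2 = (-1.1533 + 3.6264·2.9787 + 3.7610·0.1996)/4.4593 = 2.3321.
x_1 = (-3.3806 − 2.0284·2.3321 − 3.0426·2.9787 − 1.8593·0.1996)/5.9161 = -2.9657.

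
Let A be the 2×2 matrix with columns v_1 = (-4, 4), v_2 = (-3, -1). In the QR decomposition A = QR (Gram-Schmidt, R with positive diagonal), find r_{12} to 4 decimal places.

v_1 = (-4, 4); ‖v_1‖ = 5.6569, so q_1 = (-0.7071, 0.7071).
r_{12} = q_1·v_2 = 1.4142.

r_{12} = 1.4142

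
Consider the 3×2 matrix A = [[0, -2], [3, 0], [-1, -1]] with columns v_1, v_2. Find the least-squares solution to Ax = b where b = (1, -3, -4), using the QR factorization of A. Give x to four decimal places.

e_1 = v_1/‖v_1‖ = (0, 3, -1)/3.1623 = (0.0000, 0.9487, -0.3162).
r_{12} = e_1·v_2 = 0.3162.
u_2 = v_2 − 0.3162·e_1 = (-2.0000, -0.3000, -0.9000).
‖u_2‖ = 2.2136, so e_2 = (-0.9035, -0.1355, -0.4066).
Qᵀb = (-1.5811, 1.1294).
Back-substitute: x_2 = 1.1294/2.2136 = 0.5102.
x_1 = (-1.5811 − 0.3162·0.5102)/3.1623 = -0.5510.

x = (-0.5510, 0.5102)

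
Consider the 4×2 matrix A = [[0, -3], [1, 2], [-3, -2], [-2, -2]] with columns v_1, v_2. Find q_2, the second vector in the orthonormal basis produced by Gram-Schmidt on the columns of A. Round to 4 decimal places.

q_2 = (-0.9165, 0.3491, 0.1746, -0.0873)

v_1 = (0, 1, -3, -2); ‖v_1‖ = 3.7417, so q_1 = (0.0000, 0.2673, -0.8018, -0.5345).
q_1·v_2 = 0.0000·(-3) + 0.2673·2 + (-0.8018)·(-2) + (-0.5345)·(-2) = 3.2071.
u_2 = v_2 − 3.2071·q_1 = (-3.0000, 1.1429, 0.5714, -0.2857).
‖u_2‖ = 3.2733, so q_2 = (-0.9165, 0.3491, 0.1746, -0.0873).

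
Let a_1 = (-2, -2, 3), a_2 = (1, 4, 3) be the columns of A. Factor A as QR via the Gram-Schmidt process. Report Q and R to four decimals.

Q = [[-0.4851, 0.1732], [-0.4851, 0.7623], [0.7276, 0.6237]], R = [[4.1231, -0.2425], [0.0000, 5.0932]]

e_1 = a_1/‖a_1‖ = (-2, -2, 3)/4.1231 = (-0.4851, -0.4851, 0.7276).
r_{12} = e_1·a_2 = -0.2425.
u_2 = a_2 + 0.2425·e_1 = (0.8824, 3.8824, 3.1765).
‖u_2‖ = 5.0932, so e_2 = (0.1732, 0.7623, 0.6237).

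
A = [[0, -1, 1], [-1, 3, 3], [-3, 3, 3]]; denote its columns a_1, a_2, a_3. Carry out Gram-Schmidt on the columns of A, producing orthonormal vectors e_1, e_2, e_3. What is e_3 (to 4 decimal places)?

a_1 = (0, -1, -3); ‖a_1‖ = 3.1623, so e_1 = (0.0000, -0.3162, -0.9487).
e_1·a_2 = 0.0000·(-1) + (-0.3162)·3 + (-0.9487)·3 = -3.7947.
u_2 = a_2 + 3.7947·e_1 = (-1.0000, 1.8000, -0.6000).
‖u_2‖ = 2.1448, so e_2 = (-0.4663, 0.8393, -0.2798).
e_1·a_3 = 0.0000·1 + (-0.3162)·3 + (-0.9487)·3 = -3.7947; e_2·a_3 = (-0.4663)·1 + 0.8393·3 + (-0.2798)·3 = 1.2123.
u_3 = a_3 + 3.7947·e_1 − 1.2123·e_2 = (1.5652, 0.7826, -0.2609).
‖u_3‖ = 1.7693, so e_3 = (0.8847, 0.4423, -0.1474).

e_3 = (0.8847, 0.4423, -0.1474)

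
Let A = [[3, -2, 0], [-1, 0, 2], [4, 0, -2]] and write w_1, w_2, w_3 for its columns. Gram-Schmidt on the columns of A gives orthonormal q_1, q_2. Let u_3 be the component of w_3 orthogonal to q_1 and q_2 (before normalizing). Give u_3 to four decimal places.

w_1 = (3, -1, 4); ‖w_1‖ = 5.0990, so q_1 = (0.5883, -0.1961, 0.7845).
q_1·w_2 = 0.5883·(-2) + (-0.1961)·0 + 0.7845·0 = -1.1767.
u_2 = w_2 + 1.1767·q_1 = (-1.3077, -0.2308, 0.9231).
‖u_2‖ = 1.6172, so q_2 = (-0.8086, -0.1427, 0.5708).
q_1·w_3 = 0.5883·0 + (-0.1961)·2 + 0.7845·(-2) = -1.9612; q_2·w_3 = (-0.8086)·0 + (-0.1427)·2 + 0.5708·(-2) = -1.4270.
u_3 = w_3 + 1.9612·q_1 + 1.4270·q_2 = (0.0000, 1.4118, 0.3529).

u_3 = (0.0000, 1.4118, 0.3529)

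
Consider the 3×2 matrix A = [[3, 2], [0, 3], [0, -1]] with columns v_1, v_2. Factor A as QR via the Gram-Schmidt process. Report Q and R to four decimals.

Q = [[1.0000, 0.0000], [0.0000, 0.9487], [0.0000, -0.3162]], R = [[3.0000, 2.0000], [0.0000, 3.1623]]

q_1 = v_1/‖v_1‖ = (3, 0, 0)/3.0000 = (1.0000, 0.0000, 0.0000).
r_{12} = q_1·v_2 = 2.0000.
u_2 = v_2 − 2.0000·q_1 = (0.0000, 3.0000, -1.0000).
‖u_2‖ = 3.1623, so q_2 = (0.0000, 0.9487, -0.3162).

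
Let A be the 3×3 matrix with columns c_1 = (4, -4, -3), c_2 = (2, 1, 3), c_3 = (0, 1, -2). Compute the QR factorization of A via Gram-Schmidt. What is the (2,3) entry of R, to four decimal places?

r_{23} = -1.2997

e_1 = c_1/‖c_1‖ = (4, -4, -3)/6.4031 = (0.6247, -0.6247, -0.4685).
r_{12} = e_1·c_2 = -0.7809.
u_2 = c_2 + 0.7809·e_1 = (2.4878, 0.5122, 2.6341).
‖u_2‖ = 3.6593, so e_2 = (0.6799, 0.1400, 0.7199).
r_{23} = e_2·c_3 = -1.2997.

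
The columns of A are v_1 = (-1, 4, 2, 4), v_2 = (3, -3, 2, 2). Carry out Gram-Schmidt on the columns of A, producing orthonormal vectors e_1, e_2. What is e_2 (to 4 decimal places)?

e_1 = v_1/‖v_1‖ = (-1, 4, 2, 4)/6.0828 = (-0.1644, 0.6576, 0.3288, 0.6576).
r_{12} = e_1·v_2 = -0.4932.
u_2 = v_2 + 0.4932·e_1 = (2.9189, -2.6757, 2.1622, 2.3243).
‖u_2‖ = 5.0751, so e_2 = (0.5751, -0.5272, 0.4260, 0.4580).

e_2 = (0.5751, -0.5272, 0.4260, 0.4580)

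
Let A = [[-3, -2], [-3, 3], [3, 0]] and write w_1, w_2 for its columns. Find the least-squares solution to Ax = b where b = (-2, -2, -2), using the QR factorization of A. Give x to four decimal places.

x = (0.2105, -0.1053)

w_1 = (-3, -3, 3); ‖w_1‖ = 5.1962, so q_1 = (-0.5774, -0.5774, 0.5774).
q_1·w_2 = (-0.5774)·(-2) + (-0.5774)·3 + 0.5774·0 = -0.5774.
u_2 = w_2 + 0.5774·q_1 = (-2.3333, 2.6667, 0.3333).
‖u_2‖ = 3.5590, so q_2 = (-0.6556, 0.7493, 0.0937).
Qᵀb = (1.1547, -0.3746).
Back-substitute: x_2 = -0.3746/3.5590 = -0.1053.
x_1 = (1.1547 + 0.5774·(-0.1053))/5.1962 = 0.2105.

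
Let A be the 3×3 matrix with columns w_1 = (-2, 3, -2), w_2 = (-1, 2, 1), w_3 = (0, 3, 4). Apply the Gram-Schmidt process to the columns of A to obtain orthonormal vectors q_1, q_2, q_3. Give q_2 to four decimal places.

q_2 = (-0.1493, 0.4777, 0.8658)

w_1 = (-2, 3, -2); ‖w_1‖ = 4.1231, so q_1 = (-0.4851, 0.7276, -0.4851).
q_1·w_2 = (-0.4851)·(-1) + 0.7276·2 + (-0.4851)·1 = 1.4552.
u_2 = w_2 − 1.4552·q_1 = (-0.2941, 0.9412, 1.7059).
‖u_2‖ = 1.9704, so q_2 = (-0.1493, 0.4777, 0.8658).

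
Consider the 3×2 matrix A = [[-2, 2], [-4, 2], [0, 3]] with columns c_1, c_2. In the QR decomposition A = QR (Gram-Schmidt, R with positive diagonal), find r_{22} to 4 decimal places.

r_{22} = 3.1305

q_1 = c_1/‖c_1‖ = (-2, -4, 0)/4.4721 = (-0.4472, -0.8944, 0.0000).
r_{12} = q_1·c_2 = -2.6833.
u_2 = c_2 + 2.6833·q_1 = (0.8000, -0.4000, 3.0000).
r_{22} = ‖u_2‖ = 3.1305.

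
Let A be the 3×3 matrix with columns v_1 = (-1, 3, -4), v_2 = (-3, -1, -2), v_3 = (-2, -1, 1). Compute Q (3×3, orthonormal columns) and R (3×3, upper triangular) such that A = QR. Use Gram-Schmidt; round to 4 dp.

Q = [[-0.1961, -0.7926, -0.5774], [0.5883, -0.5661, 0.5774], [-0.7845, -0.2265, 0.5774]], R = [[5.0990, 1.5689, -0.9806], [0.0000, 3.3968, 1.9249], [0.0000, 0.0000, 1.1547]]

v_1 = (-1, 3, -4); ‖v_1‖ = 5.0990, so q_1 = (-0.1961, 0.5883, -0.7845).
q_1·v_2 = (-0.1961)·(-3) + 0.5883·(-1) + (-0.7845)·(-2) = 1.5689.
u_2 = v_2 − 1.5689·q_1 = (-2.6923, -1.9231, -0.7692).
‖u_2‖ = 3.3968, so q_2 = (-0.7926, -0.5661, -0.2265).
q_1·v_3 = (-0.1961)·(-2) + 0.5883·(-1) + (-0.7845)·1 = -0.9806; q_2·v_3 = (-0.7926)·(-2) + (-0.5661)·(-1) + (-0.2265)·1 = 1.9249.
u_3 = v_3 + 0.9806·q_1 − 1.9249·q_2 = (-0.6667, 0.6667, 0.6667).
‖u_3‖ = 1.1547, so q_3 = (-0.5774, 0.5774, 0.5774).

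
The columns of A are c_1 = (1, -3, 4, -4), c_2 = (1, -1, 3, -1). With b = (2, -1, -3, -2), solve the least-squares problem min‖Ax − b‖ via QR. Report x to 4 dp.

x = (0.8846, -1.8077)

c_1 = (1, -3, 4, -4); ‖c_1‖ = 6.4807, so e_1 = (0.1543, -0.4629, 0.6172, -0.6172).
e_1·c_2 = 0.1543·1 + (-0.4629)·(-1) + 0.6172·3 + (-0.6172)·(-1) = 3.0861.
u_2 = c_2 − 3.0861·e_1 = (0.5238, 0.4286, 1.0952, 0.9048).
‖u_2‖ = 1.5736, so e_2 = (0.3329, 0.2724, 0.6960, 0.5750).
Qᵀb = (0.1543, -2.8446).
Back-substitute: x_2 = -2.8446/1.5736 = -1.8077.
x_1 = (0.1543 − 3.0861·(-1.8077))/6.4807 = 0.8846.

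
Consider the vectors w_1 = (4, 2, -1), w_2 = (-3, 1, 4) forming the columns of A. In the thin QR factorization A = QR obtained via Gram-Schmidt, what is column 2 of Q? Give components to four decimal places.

e_2 = (-0.0816, 0.5715, 0.8165)

e_1 = w_1/‖w_1‖ = (4, 2, -1)/4.5826 = (0.8729, 0.4364, -0.2182).
r_{12} = e_1·w_2 = -3.0551.
u_2 = w_2 + 3.0551·e_1 = (-0.3333, 2.3333, 3.3333).
‖u_2‖ = 4.0825, so e_2 = (-0.0816, 0.5715, 0.8165).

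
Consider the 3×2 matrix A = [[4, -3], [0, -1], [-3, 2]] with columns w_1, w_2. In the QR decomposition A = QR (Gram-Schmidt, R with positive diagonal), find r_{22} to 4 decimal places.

r_{22} = 1.0198

q_1 = w_1/‖w_1‖ = (4, 0, -3)/5.0000 = (0.8000, 0.0000, -0.6000).
r_{12} = q_1·w_2 = -3.6000.
u_2 = w_2 + 3.6000·q_1 = (-0.1200, -1.0000, -0.1600).
r_{22} = ‖u_2‖ = 1.0198.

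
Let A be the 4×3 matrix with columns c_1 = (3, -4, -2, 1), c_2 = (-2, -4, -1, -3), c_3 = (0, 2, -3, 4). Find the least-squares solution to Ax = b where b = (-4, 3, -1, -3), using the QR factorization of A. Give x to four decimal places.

x = (-1.0911, 0.7657, 0.4207)

c_1 = (3, -4, -2, 1); ‖c_1‖ = 5.4772, so e_1 = (0.5477, -0.7303, -0.3651, 0.1826).
e_1·c_2 = 0.5477·(-2) + (-0.7303)·(-4) + (-0.3651)·(-1) + 0.1826·(-3) = 1.6432.
u_2 = c_2 − 1.6432·e_1 = (-2.9000, -2.8000, -0.4000, -3.3000).
‖u_2‖ = 5.2249, so e_2 = (-0.5550, -0.5359, -0.0766, -0.6316).
e_1·c_3 = 0.5477·0 + (-0.7303)·2 + (-0.3651)·(-3) + 0.1826·4 = 0.3651; e_2·c_3 = (-0.5550)·0 + (-0.5359)·2 + (-0.0766)·(-3) + (-0.6316)·4 = -3.3685.
u_3 = c_3 − 0.3651·e_1 + 3.3685·e_2 = (-2.0696, 0.4615, -3.1245, 1.8059).
‖u_3‖ = 4.1857, so e_3 = (-0.4944, 0.1103, -0.7465, 0.4314).
Qᵀb = (-4.5644, 2.5838, 1.7607).
Back-substitute: x_3 = 1.7607/4.1857 = 0.4207.
x_2 = (2.5838 + 3.3685·0.4207)/5.2249 = 0.7657.
x_1 = (-4.5644 − 1.6432·0.7657 − 0.3651·0.4207)/5.4772 = -1.0911.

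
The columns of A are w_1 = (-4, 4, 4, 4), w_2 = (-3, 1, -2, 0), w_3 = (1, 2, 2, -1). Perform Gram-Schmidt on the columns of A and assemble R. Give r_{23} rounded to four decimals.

w_1 = (-4, 4, 4, 4); ‖w_1‖ = 8.0000, so q_1 = (-0.5000, 0.5000, 0.5000, 0.5000).
q_1·w_2 = (-0.5000)·(-3) + 0.5000·1 + 0.5000·(-2) + 0.5000·0 = 1.0000.
u_2 = w_2 − 1.0000·q_1 = (-2.5000, 0.5000, -2.5000, -0.5000).
‖u_2‖ = 3.6056, so q_2 = (-0.6934, 0.1387, -0.6934, -0.1387).
r_{23} = q_2·w_3 = -1.6641.

r_{23} = -1.6641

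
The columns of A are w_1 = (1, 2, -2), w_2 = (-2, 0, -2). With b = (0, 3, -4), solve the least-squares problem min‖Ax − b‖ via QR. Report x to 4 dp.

x = (1.4118, 0.6471)

q_1 = w_1/‖w_1‖ = (1, 2, -2)/3.0000 = (0.3333, 0.6667, -0.6667).
r_{12} = q_1·w_2 = 0.6667.
u_2 = w_2 − 0.6667·q_1 = (-2.2222, -0.4444, -1.5556).
‖u_2‖ = 2.7487, so q_2 = (-0.8085, -0.1617, -0.5659).
Qᵀb = (4.6667, 1.7786).
Back-substitute: x_2 = 1.7786/2.7487 = 0.6471.
x_1 = (4.6667 − 0.6667·0.6471)/3.0000 = 1.4118.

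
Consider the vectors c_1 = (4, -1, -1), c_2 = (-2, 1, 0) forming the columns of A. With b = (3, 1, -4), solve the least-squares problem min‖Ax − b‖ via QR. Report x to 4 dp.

c_1 = (4, -1, -1); ‖c_1‖ = 4.2426, so q_1 = (0.9428, -0.2357, -0.2357).
q_1·c_2 = 0.9428·(-2) + (-0.2357)·1 + (-0.2357)·0 = -2.1213.
u_2 = c_2 + 2.1213·q_1 = (0.0000, 0.5000, -0.5000).
‖u_2‖ = 0.7071, so q_2 = (0.0000, 0.7071, -0.7071).
Qᵀb = (3.5355, 3.5355).
Back-substitute: x_2 = 3.5355/0.7071 = 5.0000.
x_1 = (3.5355 + 2.1213·5.0000)/4.2426 = 3.3333.

x = (3.3333, 5.0000)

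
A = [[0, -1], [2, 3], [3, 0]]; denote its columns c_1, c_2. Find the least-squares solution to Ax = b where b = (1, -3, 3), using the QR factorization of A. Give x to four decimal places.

e_1 = c_1/‖c_1‖ = (0, 2, 3)/3.6056 = (0.0000, 0.5547, 0.8321).
r_{12} = e_1·c_2 = 1.6641.
u_2 = c_2 − 1.6641·e_1 = (-1.0000, 2.0769, -1.3846).
‖u_2‖ = 2.6890, so e_2 = (-0.3719, 0.7724, -0.5149).
Qᵀb = (0.8321, -4.2338).
Back-substitute: x_2 = -4.2338/2.6890 = -1.5745.
x_1 = (0.8321 − 1.6641·(-1.5745))/3.6056 = 0.9574.

x = (0.9574, -1.5745)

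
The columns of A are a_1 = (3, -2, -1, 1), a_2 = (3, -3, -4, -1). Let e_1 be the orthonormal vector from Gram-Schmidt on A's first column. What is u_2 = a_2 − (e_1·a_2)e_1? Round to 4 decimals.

u_2 = (-0.6000, -0.6000, -2.8000, -2.2000)

e_1 = a_1/‖a_1‖ = (3, -2, -1, 1)/3.8730 = (0.7746, -0.5164, -0.2582, 0.2582).
r_{12} = e_1·a_2 = 4.6476.
u_2 = a_2 − 4.6476·e_1 = (-0.6000, -0.6000, -2.8000, -2.2000).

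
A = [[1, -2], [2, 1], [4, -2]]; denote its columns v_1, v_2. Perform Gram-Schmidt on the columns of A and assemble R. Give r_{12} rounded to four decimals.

v_1 = (1, 2, 4); ‖v_1‖ = 4.5826, so e_1 = (0.2182, 0.4364, 0.8729).
r_{12} = e_1·v_2 = -1.7457.

r_{12} = -1.7457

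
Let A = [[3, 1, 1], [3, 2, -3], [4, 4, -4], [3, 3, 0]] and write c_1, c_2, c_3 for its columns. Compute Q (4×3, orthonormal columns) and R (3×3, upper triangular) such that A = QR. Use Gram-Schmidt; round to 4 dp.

Q = [[0.4575, -0.7773, 0.2915], [0.4575, -0.2108, -0.5829], [0.6100, 0.4743, -0.3029], [0.4575, 0.3557, 0.6954]], R = [[6.5574, 5.1850, -3.3550], [0.0000, 1.7653, -2.0419], [0.0000, 0.0000, 3.2519]]

q_1 = c_1/‖c_1‖ = (3, 3, 4, 3)/6.5574 = (0.4575, 0.4575, 0.6100, 0.4575).
r_{12} = q_1·c_2 = 5.1850.
u_2 = c_2 − 5.1850·q_1 = (-1.3721, -0.3721, 0.8372, 0.6279).
‖u_2‖ = 1.7653, so q_2 = (-0.7773, -0.2108, 0.4743, 0.3557).
r_{13} = q_1·c_3 = -3.3550; r_{23} = q_2·c_3 = -2.0419.
u_3 = c_3 + 3.3550·q_1 + 2.0419·q_2 = (0.9478, -1.8955, -0.9851, 2.2612).
‖u_3‖ = 3.2519, so q_3 = (0.2915, -0.5829, -0.3029, 0.6954).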